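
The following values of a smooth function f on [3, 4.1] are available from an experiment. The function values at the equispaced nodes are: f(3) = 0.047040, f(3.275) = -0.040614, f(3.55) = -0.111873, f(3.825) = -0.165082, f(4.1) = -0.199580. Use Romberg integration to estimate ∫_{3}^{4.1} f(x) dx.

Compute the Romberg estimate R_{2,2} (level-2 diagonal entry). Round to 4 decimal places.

-0.1099

R_{0,0} (trapezoid, 1 panel, h=1.1000): -0.083897
R_{1,0} (trapezoid, 2 panels, h=0.5500): -0.103479
R_{2,0} (trapezoid, 4 panels, h=0.2750): -0.108306
R_{1,1} = -0.103479 + (-0.103479 − (-0.083897))/3 = -0.110006
R_{2,1} = -0.108306 + (-0.108306 − (-0.103479))/3 = -0.109915
R_{2,2} = -0.109915 + (-0.109915 − (-0.110006))/15 = -0.109909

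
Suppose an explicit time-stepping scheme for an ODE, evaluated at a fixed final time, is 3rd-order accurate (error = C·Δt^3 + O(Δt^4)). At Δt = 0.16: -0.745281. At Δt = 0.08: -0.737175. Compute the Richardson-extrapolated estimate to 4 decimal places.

-0.7360

The leading error scales as Δt^3; refining by a factor of 2 reduces it by 2^3 = 8.
Extrapolated value = (8·A(Δt/2) − A(Δt)) / (8 − 1)
= (8·(-0.737175) − (-0.745281)) / 7
= -5.152119 / 7 = -0.736017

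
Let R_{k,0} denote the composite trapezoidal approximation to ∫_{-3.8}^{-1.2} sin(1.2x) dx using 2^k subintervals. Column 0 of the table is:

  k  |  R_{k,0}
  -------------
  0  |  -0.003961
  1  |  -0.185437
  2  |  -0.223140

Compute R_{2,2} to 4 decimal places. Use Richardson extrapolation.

-0.2350

R_{1,1} = (4·(-0.185437) − (-0.003961)) / 3 = -0.245929
R_{2,1} = -0.223140 + (-0.223140 − (-0.185437))/3 = -0.235708
R_{2,2} = -0.235708 + (-0.235708 − (-0.245929))/15 = -0.235027
(Column j=1 coincides with Simpson's rule on the same nodes.)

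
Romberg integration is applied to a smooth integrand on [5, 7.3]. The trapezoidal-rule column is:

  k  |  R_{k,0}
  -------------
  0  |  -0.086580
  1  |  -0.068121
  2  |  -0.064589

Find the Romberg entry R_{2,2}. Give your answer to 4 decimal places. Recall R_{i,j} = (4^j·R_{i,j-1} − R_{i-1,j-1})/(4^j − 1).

-0.0635

Richardson extrapolation on the trapezoidal column (denominator 4−1=3):
R_{1,1} = (4·(-0.068121) − (-0.086580)) / 3 = -0.061968
R_{2,1} = -0.064589 + (-0.064589 − (-0.068121))/3 = -0.063412
R_{2,2} = -0.063412 + (-0.063412 − (-0.061968))/15 = -0.063508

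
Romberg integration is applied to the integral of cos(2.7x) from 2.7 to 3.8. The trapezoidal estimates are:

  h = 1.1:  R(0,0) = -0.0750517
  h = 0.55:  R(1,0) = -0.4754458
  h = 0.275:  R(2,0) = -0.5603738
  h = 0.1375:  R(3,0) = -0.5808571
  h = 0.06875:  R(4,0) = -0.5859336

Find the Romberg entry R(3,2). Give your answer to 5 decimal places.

Richardson extrapolation on the trapezoidal column (denominator 4−1=3):
R(2,1) = -0.5603738 + (-0.5603738 − (-0.4754458))/3 = -0.5886831
R(3,1) = (4·(-0.5808571) − (-0.5603738)) / 3 = -0.5876849
R(3,2) = (16·(-0.5876849) − (-0.5886831)) / 15 = -0.5876184

-0.58762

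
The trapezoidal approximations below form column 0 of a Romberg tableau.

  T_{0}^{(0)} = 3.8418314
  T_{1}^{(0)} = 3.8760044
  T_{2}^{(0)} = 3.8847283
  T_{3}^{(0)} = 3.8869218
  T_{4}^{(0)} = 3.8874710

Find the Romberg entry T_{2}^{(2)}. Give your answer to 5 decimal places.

Richardson extrapolation on the trapezoidal column (denominator 4−1=3):
T_{1}^{(1)} = 3.8760044 + (3.8760044 − 3.8418314)/3 = 3.8873954
T_{2}^{(1)} = 3.8847283 + (3.8847283 − 3.8760044)/3 = 3.8876363
T_{2}^{(2)} = 3.8876363 + (3.8876363 − 3.8873954)/15 = 3.8876524

3.88765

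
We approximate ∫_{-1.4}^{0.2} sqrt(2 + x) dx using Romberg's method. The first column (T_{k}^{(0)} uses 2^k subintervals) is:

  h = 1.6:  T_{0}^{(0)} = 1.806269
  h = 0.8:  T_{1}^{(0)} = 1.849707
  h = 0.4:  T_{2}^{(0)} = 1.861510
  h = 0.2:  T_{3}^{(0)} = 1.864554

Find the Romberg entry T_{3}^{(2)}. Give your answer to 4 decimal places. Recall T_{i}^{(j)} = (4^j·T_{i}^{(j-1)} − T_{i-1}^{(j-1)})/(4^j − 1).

Richardson extrapolation on the trapezoidal column (denominator 4−1=3):
T_{2}^{(1)} = 1.861510 + (1.861510 − 1.849707)/3 = 1.865444
T_{3}^{(1)} = (4·1.864554 − 1.861510) / 3 = 1.865569
T_{3}^{(2)} = 1.865569 + (1.865569 − 1.865444)/15 = 1.865577

1.8656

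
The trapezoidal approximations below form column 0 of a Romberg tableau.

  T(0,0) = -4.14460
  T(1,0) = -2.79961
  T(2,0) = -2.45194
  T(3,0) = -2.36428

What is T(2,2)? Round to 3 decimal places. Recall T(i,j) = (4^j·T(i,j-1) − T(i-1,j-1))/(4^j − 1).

T(1,1) = -2.79961 + (-2.79961 − (-4.14460))/3 = -2.35128
T(2,1) = -2.45194 + (-2.45194 − (-2.79961))/3 = -2.33605
T(2,2) = (16·(-2.33605) − (-2.35128)) / 15 = -2.33503
(Column j=1 coincides with Simpson's rule on the same nodes.)

-2.335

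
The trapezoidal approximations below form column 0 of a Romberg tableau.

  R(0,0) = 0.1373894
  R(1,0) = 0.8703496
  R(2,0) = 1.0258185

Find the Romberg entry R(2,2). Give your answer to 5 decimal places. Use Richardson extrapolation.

1.07517

Richardson extrapolation on the trapezoidal column (denominator 4−1=3):
R(1,1) = 0.8703496 + (0.8703496 − 0.1373894)/3 = 1.1146697
R(2,1) = 1.0258185 + (1.0258185 − 0.8703496)/3 = 1.0776415
R(2,2) = 1.0776415 + (1.0776415 − 1.1146697)/15 = 1.0751730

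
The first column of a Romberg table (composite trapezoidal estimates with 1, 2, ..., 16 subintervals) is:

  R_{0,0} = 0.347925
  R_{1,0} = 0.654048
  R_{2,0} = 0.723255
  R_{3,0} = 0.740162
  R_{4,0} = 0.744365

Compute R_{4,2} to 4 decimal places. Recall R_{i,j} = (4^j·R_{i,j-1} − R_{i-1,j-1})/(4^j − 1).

0.7458

Richardson extrapolation on the trapezoidal column (denominator 4−1=3):
R_{3,1} = 0.740162 + (0.740162 − 0.723255)/3 = 0.745798
R_{4,1} = 0.744365 + (0.744365 − 0.740162)/3 = 0.745766
R_{4,2} = (16·0.745766 − 0.745798) / 15 = 0.745764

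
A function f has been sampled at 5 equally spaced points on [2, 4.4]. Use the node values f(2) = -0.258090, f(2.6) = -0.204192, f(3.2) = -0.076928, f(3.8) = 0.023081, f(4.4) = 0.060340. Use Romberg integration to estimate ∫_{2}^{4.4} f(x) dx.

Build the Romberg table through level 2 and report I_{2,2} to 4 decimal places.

I_{0,0} (trapezoid, 1 panel, h=2.4000): -0.237300
I_{1,0} (trapezoid, 2 panels, h=1.2000): -0.210964
I_{2,0} (trapezoid, 4 panels, h=0.6000): -0.214148
I_{1,1} = -0.210964 + (-0.210964 − (-0.237300))/3 = -0.202185
I_{2,1} = -0.214148 + (-0.214148 − (-0.210964))/3 = -0.215209
I_{2,2} = -0.215209 + (-0.215209 − (-0.202185))/15 = -0.216077

-0.2161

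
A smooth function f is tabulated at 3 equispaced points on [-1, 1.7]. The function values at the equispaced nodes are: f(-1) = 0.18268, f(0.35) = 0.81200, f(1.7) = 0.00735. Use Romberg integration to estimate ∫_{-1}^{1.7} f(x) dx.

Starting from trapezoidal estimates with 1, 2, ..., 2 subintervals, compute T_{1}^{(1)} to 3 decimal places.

1.547

T_{0}^{(0)} (trapezoid, 1 panel, h=2.7000): 0.25654
T_{1}^{(0)} (trapezoid, 2 panels, h=1.3500): 1.22447
T_{1}^{(1)} = 1.22447 + (1.22447 − 0.25654)/3 = 1.54711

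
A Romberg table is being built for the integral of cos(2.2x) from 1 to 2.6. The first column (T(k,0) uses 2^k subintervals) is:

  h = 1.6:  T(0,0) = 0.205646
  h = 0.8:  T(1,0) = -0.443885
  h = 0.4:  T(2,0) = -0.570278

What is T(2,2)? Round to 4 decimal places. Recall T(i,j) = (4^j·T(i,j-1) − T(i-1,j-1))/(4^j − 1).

Richardson extrapolation on the trapezoidal column (denominator 4−1=3):
T(1,1) = (4·(-0.443885) − 0.205646) / 3 = -0.660395
T(2,1) = -0.570278 + (-0.570278 − (-0.443885))/3 = -0.612409
T(2,2) = -0.612409 + (-0.612409 − (-0.660395))/15 = -0.609210
(Column j=1 coincides with Simpson's rule on the same nodes.)

-0.6092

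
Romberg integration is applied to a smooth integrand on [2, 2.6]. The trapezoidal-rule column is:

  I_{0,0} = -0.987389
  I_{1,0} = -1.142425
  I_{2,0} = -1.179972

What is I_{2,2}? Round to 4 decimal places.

I_{1,1} = -1.142425 + (-1.142425 − (-0.987389))/3 = -1.194104
I_{2,1} = -1.179972 + (-1.179972 − (-1.142425))/3 = -1.192488
I_{2,2} = -1.192488 + (-1.192488 − (-1.194104))/15 = -1.192380

-1.1924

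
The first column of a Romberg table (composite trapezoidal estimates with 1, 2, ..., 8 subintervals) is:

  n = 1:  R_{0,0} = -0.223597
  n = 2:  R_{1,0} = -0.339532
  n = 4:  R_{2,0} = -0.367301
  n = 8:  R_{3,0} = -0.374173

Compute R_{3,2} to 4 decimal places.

Richardson extrapolation on the trapezoidal column (denominator 4−1=3):
R_{2,1} = -0.367301 + (-0.367301 − (-0.339532))/3 = -0.376557
R_{3,1} = (4·(-0.374173) − (-0.367301)) / 3 = -0.376464
R_{3,2} = -0.376464 + (-0.376464 − (-0.376557))/15 = -0.376458

-0.3765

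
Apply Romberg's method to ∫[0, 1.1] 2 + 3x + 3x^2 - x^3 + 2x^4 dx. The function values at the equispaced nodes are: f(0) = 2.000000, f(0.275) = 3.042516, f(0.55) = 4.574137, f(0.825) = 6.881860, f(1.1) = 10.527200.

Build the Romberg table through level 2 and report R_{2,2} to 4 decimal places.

5.6242

R_{0,0} (trapezoid, 1 panel, h=1.1000): 6.889960
R_{1,0} (trapezoid, 2 panels, h=0.5500): 5.960755
R_{2,0} (trapezoid, 4 panels, h=0.2750): 5.709581
R_{1,1} = 5.960755 + (5.960755 − 6.889960)/3 = 5.651020
R_{2,1} = 5.709581 + (5.709581 − 5.960755)/3 = 5.625856
R_{2,2} = 5.625856 + (5.625856 − 5.651020)/15 = 5.624178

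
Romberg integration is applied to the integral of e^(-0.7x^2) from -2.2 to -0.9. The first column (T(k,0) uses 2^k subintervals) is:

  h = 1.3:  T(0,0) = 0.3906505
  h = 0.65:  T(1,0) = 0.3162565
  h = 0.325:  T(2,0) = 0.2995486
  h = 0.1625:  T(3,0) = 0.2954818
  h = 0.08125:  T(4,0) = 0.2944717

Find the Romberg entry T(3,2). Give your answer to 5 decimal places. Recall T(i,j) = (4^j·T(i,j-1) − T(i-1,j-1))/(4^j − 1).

0.29414

Richardson extrapolation on the trapezoidal column (denominator 4−1=3):
T(2,1) = 0.2995486 + (0.2995486 − 0.3162565)/3 = 0.2939793
T(3,1) = (4·0.2954818 − 0.2995486) / 3 = 0.2941262
T(3,2) = (16·0.2941262 − 0.2939793) / 15 = 0.2941360
(Column j=1 coincides with Simpson's rule on the same nodes.)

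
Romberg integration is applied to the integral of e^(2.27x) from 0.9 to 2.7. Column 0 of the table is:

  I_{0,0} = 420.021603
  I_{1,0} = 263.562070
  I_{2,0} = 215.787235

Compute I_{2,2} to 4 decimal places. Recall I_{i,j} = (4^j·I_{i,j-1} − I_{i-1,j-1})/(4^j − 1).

Richardson extrapolation on the trapezoidal column (denominator 4−1=3):
I_{1,1} = 263.562070 + (263.562070 − 420.021603)/3 = 211.408892
I_{2,1} = (4·215.787235 − 263.562070) / 3 = 199.862290
I_{2,2} = 199.862290 + (199.862290 − 211.408892)/15 = 199.092517

199.0925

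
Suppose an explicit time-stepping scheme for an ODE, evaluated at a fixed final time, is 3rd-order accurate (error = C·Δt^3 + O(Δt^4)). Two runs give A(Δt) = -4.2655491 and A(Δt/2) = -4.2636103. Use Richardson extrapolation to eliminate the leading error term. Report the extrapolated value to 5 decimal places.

The leading error scales as Δt^3; refining by a factor of 2 reduces it by 2^3 = 8.
Extrapolated value = (8·A(Δt/2) − A(Δt)) / (8 − 1)
= (8·(-4.2636103) − (-4.2655491)) / 7
= -29.8433333 / 7 = -4.2633333

-4.26333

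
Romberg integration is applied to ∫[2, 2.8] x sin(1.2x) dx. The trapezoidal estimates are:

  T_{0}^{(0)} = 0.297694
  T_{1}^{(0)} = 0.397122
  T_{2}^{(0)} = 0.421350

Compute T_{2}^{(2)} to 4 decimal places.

T_{1}^{(1)} = (4·0.397122 − 0.297694) / 3 = 0.430265
T_{2}^{(1)} = (4·0.421350 − 0.397122) / 3 = 0.429426
T_{2}^{(2)} = (16·0.429426 − 0.430265) / 15 = 0.429370

0.4294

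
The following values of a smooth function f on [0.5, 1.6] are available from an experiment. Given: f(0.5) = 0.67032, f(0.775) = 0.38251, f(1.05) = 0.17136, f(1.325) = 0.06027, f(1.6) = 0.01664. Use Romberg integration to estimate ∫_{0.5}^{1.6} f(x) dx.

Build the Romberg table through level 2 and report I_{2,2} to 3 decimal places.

I_{0,0} (trapezoid, 1 panel, h=1.1000): 0.37783
I_{1,0} (trapezoid, 2 panels, h=0.5500): 0.28316
I_{2,0} (trapezoid, 4 panels, h=0.2750): 0.26335
I_{1,1} = 0.28316 + (0.28316 − 0.37783)/3 = 0.25160
I_{2,1} = 0.26335 + (0.26335 − 0.28316)/3 = 0.25675
I_{2,2} = 0.25675 + (0.25675 − 0.25160)/15 = 0.25709

0.257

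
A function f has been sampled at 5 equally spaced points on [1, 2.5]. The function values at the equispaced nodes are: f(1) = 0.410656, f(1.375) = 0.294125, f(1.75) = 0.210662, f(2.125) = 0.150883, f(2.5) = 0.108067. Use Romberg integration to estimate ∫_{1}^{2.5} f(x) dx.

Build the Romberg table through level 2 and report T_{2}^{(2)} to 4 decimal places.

0.3400

T_{0}^{(0)} (trapezoid, 1 panel, h=1.5000): 0.389042
T_{1}^{(0)} (trapezoid, 2 panels, h=0.7500): 0.352518
T_{2}^{(0)} (trapezoid, 4 panels, h=0.3750): 0.343137
T_{1}^{(1)} = 0.352518 + (0.352518 − 0.389042)/3 = 0.340343
T_{2}^{(1)} = 0.343137 + (0.343137 − 0.352518)/3 = 0.340010
T_{2}^{(2)} = 0.340010 + (0.340010 − 0.340343)/15 = 0.339988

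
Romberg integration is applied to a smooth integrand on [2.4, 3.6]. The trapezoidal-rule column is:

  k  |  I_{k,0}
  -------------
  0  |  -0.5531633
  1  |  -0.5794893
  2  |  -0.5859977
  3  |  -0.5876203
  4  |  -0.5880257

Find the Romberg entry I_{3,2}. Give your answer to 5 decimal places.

Richardson extrapolation on the trapezoidal column (denominator 4−1=3):
I_{2,1} = (4·(-0.5859977) − (-0.5794893)) / 3 = -0.5881672
I_{3,1} = -0.5876203 + (-0.5876203 − (-0.5859977))/3 = -0.5881612
I_{3,2} = -0.5881612 + (-0.5881612 − (-0.5881672))/15 = -0.5881608
(Column j=1 coincides with Simpson's rule on the same nodes.)

-0.58816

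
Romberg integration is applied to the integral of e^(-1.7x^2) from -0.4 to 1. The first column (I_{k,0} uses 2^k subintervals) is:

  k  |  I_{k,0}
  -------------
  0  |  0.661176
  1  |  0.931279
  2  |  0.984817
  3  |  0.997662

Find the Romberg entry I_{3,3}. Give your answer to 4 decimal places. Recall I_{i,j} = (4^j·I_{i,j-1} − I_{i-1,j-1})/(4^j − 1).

1.0019

Richardson extrapolation on the trapezoidal column (denominator 4−1=3):
I_{1,1} = 0.931279 + (0.931279 − 0.661176)/3 = 1.021313
I_{2,1} = (4·0.984817 − 0.931279) / 3 = 1.002663
I_{3,1} = (4·0.997662 − 0.984817) / 3 = 1.001944
I_{2,2} = 1.002663 + (1.002663 − 1.021313)/15 = 1.001420
I_{3,2} = (16·1.001944 − 1.002663) / 15 = 1.001896
I_{3,3} = 1.001896 + (1.001896 − 1.001420)/63 = 1.001904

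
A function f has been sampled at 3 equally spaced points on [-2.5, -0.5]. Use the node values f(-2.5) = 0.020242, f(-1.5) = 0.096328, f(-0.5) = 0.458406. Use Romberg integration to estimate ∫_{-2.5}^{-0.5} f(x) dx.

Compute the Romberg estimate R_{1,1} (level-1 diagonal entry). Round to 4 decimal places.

0.2880

R_{0,0} (trapezoid, 1 panel, h=2.0000): 0.478648
R_{1,0} (trapezoid, 2 panels, h=1.0000): 0.335652
R_{1,1} = 0.335652 + (0.335652 − 0.478648)/3 = 0.287987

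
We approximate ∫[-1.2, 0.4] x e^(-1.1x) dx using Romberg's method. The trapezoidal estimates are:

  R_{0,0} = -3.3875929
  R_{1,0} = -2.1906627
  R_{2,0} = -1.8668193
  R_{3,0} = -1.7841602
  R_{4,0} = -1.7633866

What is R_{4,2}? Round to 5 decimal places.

R_{3,1} = -1.7841602 + (-1.7841602 − (-1.8668193))/3 = -1.7566072
R_{4,1} = (4·(-1.7633866) − (-1.7841602)) / 3 = -1.7564621
R_{4,2} = (16·(-1.7564621) − (-1.7566072)) / 15 = -1.7564524

-1.75645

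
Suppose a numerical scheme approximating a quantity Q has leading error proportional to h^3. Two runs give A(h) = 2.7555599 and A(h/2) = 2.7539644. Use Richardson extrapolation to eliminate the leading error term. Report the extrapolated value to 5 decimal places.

2.75374

The leading error scales as h^3; refining by a factor of 2 reduces it by 2^3 = 8.
Extrapolated value = (8·A(h/2) − A(h)) / (8 − 1)
= (8·2.7539644 − 2.7555599) / 7
= 19.2761553 / 7 = 2.7537365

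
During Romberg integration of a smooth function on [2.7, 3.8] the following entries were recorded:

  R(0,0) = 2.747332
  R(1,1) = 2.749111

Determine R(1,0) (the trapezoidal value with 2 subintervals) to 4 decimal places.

From R(1,1) = (4·R(1,0) − R(0,0))/3, solve for R(1,0):
4·R(1,0) = 3·2.749111 + 2.747332 = 10.994665
R(1,0) = 2.748666

2.7487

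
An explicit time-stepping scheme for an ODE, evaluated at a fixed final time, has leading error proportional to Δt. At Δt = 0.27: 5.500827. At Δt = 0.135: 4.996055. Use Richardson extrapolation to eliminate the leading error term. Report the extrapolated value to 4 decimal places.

4.4913

The leading error scales as Δt; refining by a factor of 2 reduces it by 2^1 = 2.
Extrapolated value = (2·A(Δt/2) − A(Δt)) / (2 − 1)
= (2·4.996055 − 5.500827) / 1
= 4.491283 / 1 = 4.491283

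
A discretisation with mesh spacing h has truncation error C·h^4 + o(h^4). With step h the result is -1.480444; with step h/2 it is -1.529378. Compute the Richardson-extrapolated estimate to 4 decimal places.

-1.5326

Extrapolated value = (16·A(h/2) − A(h)) / (16 − 1)
= (16·(-1.529378) − (-1.480444)) / 15
= -22.989604 / 15 = -1.532640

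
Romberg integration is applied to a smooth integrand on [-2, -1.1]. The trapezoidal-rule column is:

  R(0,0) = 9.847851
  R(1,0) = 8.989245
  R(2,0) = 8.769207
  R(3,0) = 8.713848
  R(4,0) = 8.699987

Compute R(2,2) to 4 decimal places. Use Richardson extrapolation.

8.6954

R(1,1) = 8.989245 + (8.989245 − 9.847851)/3 = 8.703043
R(2,1) = (4·8.769207 − 8.989245) / 3 = 8.695861
R(2,2) = (16·8.695861 − 8.703043) / 15 = 8.695382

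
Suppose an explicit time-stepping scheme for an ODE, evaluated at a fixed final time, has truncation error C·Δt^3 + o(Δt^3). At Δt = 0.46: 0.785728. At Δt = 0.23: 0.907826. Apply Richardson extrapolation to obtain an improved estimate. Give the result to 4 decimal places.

0.9253

The leading error scales as Δt^3; refining by a factor of 2 reduces it by 2^3 = 8.
Extrapolated value = (8·A(Δt/2) − A(Δt)) / (8 − 1)
= (8·0.907826 − 0.785728) / 7
= 6.476880 / 7 = 0.925269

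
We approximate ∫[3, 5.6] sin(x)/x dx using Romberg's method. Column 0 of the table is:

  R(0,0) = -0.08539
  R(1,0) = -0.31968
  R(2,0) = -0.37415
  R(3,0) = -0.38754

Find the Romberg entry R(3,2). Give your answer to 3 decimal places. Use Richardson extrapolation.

-0.392

Richardson extrapolation on the trapezoidal column (denominator 4−1=3):
R(2,1) = (4·(-0.37415) − (-0.31968)) / 3 = -0.39231
R(3,1) = (4·(-0.38754) − (-0.37415)) / 3 = -0.39200
R(3,2) = (16·(-0.39200) − (-0.39231)) / 15 = -0.39198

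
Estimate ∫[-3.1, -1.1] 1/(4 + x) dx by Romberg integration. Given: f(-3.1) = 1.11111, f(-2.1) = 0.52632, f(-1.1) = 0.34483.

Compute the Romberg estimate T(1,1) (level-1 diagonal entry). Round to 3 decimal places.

1.187

T(0,0) (trapezoid, 1 panel, h=2.0000): 1.45594
T(1,0) (trapezoid, 2 panels, h=1.0000): 1.25429
T(1,1) = 1.25429 + (1.25429 − 1.45594)/3 = 1.18707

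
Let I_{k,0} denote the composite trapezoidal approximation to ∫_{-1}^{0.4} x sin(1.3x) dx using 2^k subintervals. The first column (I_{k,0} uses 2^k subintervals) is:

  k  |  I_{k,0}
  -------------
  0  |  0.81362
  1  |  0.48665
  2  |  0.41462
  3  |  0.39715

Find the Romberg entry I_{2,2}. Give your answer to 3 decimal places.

Richardson extrapolation on the trapezoidal column (denominator 4−1=3):
I_{1,1} = (4·0.48665 − 0.81362) / 3 = 0.37766
I_{2,1} = 0.41462 + (0.41462 − 0.48665)/3 = 0.39061
I_{2,2} = 0.39061 + (0.39061 − 0.37766)/15 = 0.39147
(Column j=1 coincides with Simpson's rule on the same nodes.)

0.391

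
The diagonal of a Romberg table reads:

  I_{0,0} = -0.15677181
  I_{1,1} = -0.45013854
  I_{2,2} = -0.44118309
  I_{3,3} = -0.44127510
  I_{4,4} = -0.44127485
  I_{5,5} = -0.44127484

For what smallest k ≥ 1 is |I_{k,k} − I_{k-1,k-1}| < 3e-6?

|I_{1,1} − I_{0,0}| = 0.29336673 ≥ 3e-6
|I_{2,2} − I_{1,1}| = 0.00895545 ≥ 3e-6
|I_{3,3} − I_{2,2}| = 0.00009201 ≥ 3e-6
|I_{4,4} − I_{3,3}| = 0.00000025 < 3e-6

k = 4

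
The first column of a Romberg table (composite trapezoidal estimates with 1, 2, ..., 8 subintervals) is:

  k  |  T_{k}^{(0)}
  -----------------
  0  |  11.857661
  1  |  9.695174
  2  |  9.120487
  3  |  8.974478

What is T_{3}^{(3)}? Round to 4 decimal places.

T_{1}^{(1)} = 9.695174 + (9.695174 − 11.857661)/3 = 8.974345
T_{2}^{(1)} = 9.120487 + (9.120487 − 9.695174)/3 = 8.928925
T_{3}^{(1)} = 8.974478 + (8.974478 − 9.120487)/3 = 8.925808
T_{2}^{(2)} = 8.928925 + (8.928925 − 8.974345)/15 = 8.925897
T_{3}^{(2)} = (16·8.925808 − 8.928925) / 15 = 8.925600
T_{3}^{(3)} = 8.925600 + (8.925600 − 8.925897)/63 = 8.925595
(Column j=1 coincides with Simpson's rule on the same nodes.)

8.9256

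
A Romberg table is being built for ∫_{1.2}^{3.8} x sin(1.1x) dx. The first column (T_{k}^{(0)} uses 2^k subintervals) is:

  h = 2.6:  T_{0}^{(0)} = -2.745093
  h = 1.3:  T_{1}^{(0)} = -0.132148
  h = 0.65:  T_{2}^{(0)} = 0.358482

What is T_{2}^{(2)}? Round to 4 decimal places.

0.5076

T_{1}^{(1)} = (4·(-0.132148) − (-2.745093)) / 3 = 0.738834
T_{2}^{(1)} = 0.358482 + (0.358482 − (-0.132148))/3 = 0.522025
T_{2}^{(2)} = 0.522025 + (0.522025 − 0.738834)/15 = 0.507571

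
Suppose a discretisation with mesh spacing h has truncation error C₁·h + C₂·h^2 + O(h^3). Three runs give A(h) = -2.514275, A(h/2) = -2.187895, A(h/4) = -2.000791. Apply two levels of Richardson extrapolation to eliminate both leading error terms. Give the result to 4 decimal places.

First eliminate the h term (factor 2^1 = 2):
  B₁ = (2·(-2.187895) − (-2.514275))/1 = -1.861515
  B₂ = (2·(-2.000791) − (-2.187895))/1 = -1.813687
Then eliminate the h^2 term (factor 2^2 = 4):
  (4·(-1.813687) − (-1.861515))/3 = -1.797744

-1.7977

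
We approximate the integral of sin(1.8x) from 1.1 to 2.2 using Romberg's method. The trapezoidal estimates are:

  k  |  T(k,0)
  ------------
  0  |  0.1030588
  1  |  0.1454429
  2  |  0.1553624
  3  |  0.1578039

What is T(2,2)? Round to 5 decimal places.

Richardson extrapolation on the trapezoidal column (denominator 4−1=3):
T(1,1) = 0.1454429 + (0.1454429 − 0.1030588)/3 = 0.1595709
T(2,1) = 0.1553624 + (0.1553624 − 0.1454429)/3 = 0.1586689
T(2,2) = 0.1586689 + (0.1586689 − 0.1595709)/15 = 0.1586088

0.15861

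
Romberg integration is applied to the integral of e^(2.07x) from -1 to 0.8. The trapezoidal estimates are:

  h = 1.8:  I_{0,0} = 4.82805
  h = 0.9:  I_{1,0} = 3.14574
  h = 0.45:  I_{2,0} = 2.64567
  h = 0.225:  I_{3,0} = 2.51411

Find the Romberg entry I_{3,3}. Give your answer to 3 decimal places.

I_{1,1} = (4·3.14574 − 4.82805) / 3 = 2.58497
I_{2,1} = (4·2.64567 − 3.14574) / 3 = 2.47898
I_{3,1} = 2.51411 + (2.51411 − 2.64567)/3 = 2.47026
I_{2,2} = (16·2.47898 − 2.58497) / 15 = 2.47191
I_{3,2} = (16·2.47026 − 2.47898) / 15 = 2.46968
I_{3,3} = (64·2.46968 − 2.47191) / 63 = 2.46964

2.470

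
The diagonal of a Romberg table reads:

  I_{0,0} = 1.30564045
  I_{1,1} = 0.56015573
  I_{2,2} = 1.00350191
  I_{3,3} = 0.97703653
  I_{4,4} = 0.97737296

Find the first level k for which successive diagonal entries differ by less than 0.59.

k = 2

|I_{1,1} − I_{0,0}| = 0.74548472 ≥ 0.59
|I_{2,2} − I_{1,1}| = 0.44334618 < 0.59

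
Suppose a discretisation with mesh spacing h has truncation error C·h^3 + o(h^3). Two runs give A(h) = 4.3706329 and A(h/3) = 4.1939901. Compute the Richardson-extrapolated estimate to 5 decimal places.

4.18720

Extrapolated value = (27·A(h/3) − A(h)) / (27 − 1)
= (27·4.1939901 − 4.3706329) / 26
= 108.8670998 / 26 = 4.1871961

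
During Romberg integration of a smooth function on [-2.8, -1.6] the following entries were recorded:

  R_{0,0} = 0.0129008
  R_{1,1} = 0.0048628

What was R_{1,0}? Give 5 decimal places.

0.00687

From R_{1,1} = (4·R_{1,0} − R_{0,0})/3, solve for R_{1,0}:
4·R_{1,0} = 3·0.0048628 + 0.0129008 = 0.0274892
R_{1,0} = 0.0068723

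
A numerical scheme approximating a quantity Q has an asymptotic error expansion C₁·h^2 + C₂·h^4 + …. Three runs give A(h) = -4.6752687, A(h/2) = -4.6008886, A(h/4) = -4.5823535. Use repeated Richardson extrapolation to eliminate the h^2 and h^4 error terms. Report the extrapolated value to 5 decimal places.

First eliminate the h^2 term (factor 2^2 = 4):
  B₁ = (4·(-4.6008886) − (-4.6752687))/3 = -4.5760952
  B₂ = (4·(-4.5823535) − (-4.6008886))/3 = -4.5761751
Then eliminate the h^4 term (factor 2^4 = 16):
  (16·(-4.5761751) − (-4.5760952))/15 = -4.5761804

-4.57618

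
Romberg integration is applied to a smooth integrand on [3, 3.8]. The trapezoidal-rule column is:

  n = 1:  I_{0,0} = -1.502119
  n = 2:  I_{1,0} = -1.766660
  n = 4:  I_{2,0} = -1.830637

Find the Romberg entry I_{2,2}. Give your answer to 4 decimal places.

-1.8518

I_{1,1} = (4·(-1.766660) − (-1.502119)) / 3 = -1.854840
I_{2,1} = -1.830637 + (-1.830637 − (-1.766660))/3 = -1.851963
I_{2,2} = (16·(-1.851963) − (-1.854840)) / 15 = -1.851771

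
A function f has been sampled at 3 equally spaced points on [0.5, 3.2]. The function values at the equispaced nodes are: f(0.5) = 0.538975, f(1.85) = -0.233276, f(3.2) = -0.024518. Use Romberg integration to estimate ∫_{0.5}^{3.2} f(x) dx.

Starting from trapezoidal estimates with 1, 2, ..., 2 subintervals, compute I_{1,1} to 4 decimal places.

I_{0,0} (trapezoid, 1 panel, h=2.7000): 0.694517
I_{1,0} (trapezoid, 2 panels, h=1.3500): 0.032336
I_{1,1} = 0.032336 + (0.032336 − 0.694517)/3 = -0.188391

-0.1884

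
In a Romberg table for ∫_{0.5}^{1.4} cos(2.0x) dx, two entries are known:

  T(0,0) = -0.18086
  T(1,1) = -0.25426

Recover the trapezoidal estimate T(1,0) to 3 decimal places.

From T(1,1) = (4·T(1,0) − T(0,0))/3, solve for T(1,0):
4·T(1,0) = 3·(-0.25426) + (-0.18086) = -0.94364
T(1,0) = -0.23591

-0.236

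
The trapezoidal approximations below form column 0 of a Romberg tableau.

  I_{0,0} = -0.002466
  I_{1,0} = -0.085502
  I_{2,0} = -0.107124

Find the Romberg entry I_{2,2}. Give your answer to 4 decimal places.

-0.1144

Richardson extrapolation on the trapezoidal column (denominator 4−1=3):
I_{1,1} = -0.085502 + (-0.085502 − (-0.002466))/3 = -0.113181
I_{2,1} = -0.107124 + (-0.107124 − (-0.085502))/3 = -0.114331
I_{2,2} = (16·(-0.114331) − (-0.113181)) / 15 = -0.114408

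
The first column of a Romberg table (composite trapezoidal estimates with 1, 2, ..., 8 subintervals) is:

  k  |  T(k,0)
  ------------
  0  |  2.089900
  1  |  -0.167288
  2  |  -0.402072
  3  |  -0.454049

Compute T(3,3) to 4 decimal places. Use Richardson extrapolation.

T(1,1) = -0.167288 + (-0.167288 − 2.089900)/3 = -0.919684
T(2,1) = -0.402072 + (-0.402072 − (-0.167288))/3 = -0.480333
T(3,1) = -0.454049 + (-0.454049 − (-0.402072))/3 = -0.471375
T(2,2) = -0.480333 + (-0.480333 − (-0.919684))/15 = -0.451043
T(3,2) = (16·(-0.471375) − (-0.480333)) / 15 = -0.470778
T(3,3) = (64·(-0.470778) − (-0.451043)) / 63 = -0.471091
(Column j=1 coincides with Simpson's rule on the same nodes.)

-0.4711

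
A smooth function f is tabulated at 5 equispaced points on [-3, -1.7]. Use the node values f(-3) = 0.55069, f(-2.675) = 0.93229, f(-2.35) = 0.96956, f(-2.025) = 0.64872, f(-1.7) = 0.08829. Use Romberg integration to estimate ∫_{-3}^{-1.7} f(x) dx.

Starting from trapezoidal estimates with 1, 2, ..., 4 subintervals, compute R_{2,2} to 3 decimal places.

0.963

R_{0,0} (trapezoid, 1 panel, h=1.3000): 0.41534
R_{1,0} (trapezoid, 2 panels, h=0.6500): 0.83788
R_{2,0} (trapezoid, 4 panels, h=0.3250): 0.93277
R_{1,1} = 0.83788 + (0.83788 − 0.41534)/3 = 0.97873
R_{2,1} = 0.93277 + (0.93277 − 0.83788)/3 = 0.96440
R_{2,2} = 0.96440 + (0.96440 − 0.97873)/15 = 0.96344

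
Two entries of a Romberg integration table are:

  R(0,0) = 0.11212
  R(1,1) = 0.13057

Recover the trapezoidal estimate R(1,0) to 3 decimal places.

From R(1,1) = (4·R(1,0) − R(0,0))/3, solve for R(1,0):
4·R(1,0) = 3·0.13057 + 0.11212 = 0.50383
R(1,0) = 0.12596

0.126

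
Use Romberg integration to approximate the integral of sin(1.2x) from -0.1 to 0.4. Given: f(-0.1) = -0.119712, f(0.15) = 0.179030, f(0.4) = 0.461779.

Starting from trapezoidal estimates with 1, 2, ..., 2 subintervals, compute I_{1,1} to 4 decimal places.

0.0882

I_{0,0} (trapezoid, 1 panel, h=0.5000): 0.085517
I_{1,0} (trapezoid, 2 panels, h=0.2500): 0.087516
I_{1,1} = 0.087516 + (0.087516 − 0.085517)/3 = 0.088182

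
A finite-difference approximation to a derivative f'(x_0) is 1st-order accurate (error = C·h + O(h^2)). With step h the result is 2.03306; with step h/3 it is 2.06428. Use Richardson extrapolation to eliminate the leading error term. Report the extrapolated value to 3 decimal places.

2.080

Extrapolated value = (3·A(h/3) − A(h)) / (3 − 1)
= (3·2.06428 − 2.03306) / 2
= 4.15978 / 2 = 2.07989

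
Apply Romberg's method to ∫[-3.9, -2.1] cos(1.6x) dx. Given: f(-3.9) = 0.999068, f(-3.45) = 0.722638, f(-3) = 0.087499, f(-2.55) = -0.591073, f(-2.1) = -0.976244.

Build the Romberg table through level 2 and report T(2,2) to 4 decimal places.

0.1084

T(0,0) (trapezoid, 1 panel, h=1.8000): 0.020542
T(1,0) (trapezoid, 2 panels, h=0.9000): 0.089020
T(2,0) (trapezoid, 4 panels, h=0.4500): 0.103714
T(1,1) = 0.089020 + (0.089020 − 0.020542)/3 = 0.111846
T(2,1) = 0.103714 + (0.103714 − 0.089020)/3 = 0.108612
T(2,2) = 0.108612 + (0.108612 − 0.111846)/15 = 0.108396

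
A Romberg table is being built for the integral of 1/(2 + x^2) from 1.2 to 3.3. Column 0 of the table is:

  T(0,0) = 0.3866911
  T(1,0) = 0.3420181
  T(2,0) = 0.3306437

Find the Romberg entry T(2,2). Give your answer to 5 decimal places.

Richardson extrapolation on the trapezoidal column (denominator 4−1=3):
T(1,1) = 0.3420181 + (0.3420181 − 0.3866911)/3 = 0.3271271
T(2,1) = 0.3306437 + (0.3306437 − 0.3420181)/3 = 0.3268522
T(2,2) = (16·0.3268522 − 0.3271271) / 15 = 0.3268339

0.32683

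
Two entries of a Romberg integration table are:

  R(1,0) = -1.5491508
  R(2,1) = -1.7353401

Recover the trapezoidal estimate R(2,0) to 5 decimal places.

-1.68879

From R(2,1) = (4·R(2,0) − R(1,0))/3, solve for R(2,0):
4·R(2,0) = 3·(-1.7353401) + (-1.5491508) = -6.7551711
R(2,0) = -1.6887928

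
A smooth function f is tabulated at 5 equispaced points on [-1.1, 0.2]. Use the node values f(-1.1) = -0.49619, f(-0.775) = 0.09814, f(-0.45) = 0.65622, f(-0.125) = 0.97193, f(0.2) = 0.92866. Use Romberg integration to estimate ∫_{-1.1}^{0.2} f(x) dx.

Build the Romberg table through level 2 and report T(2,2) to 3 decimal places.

T(0,0) (trapezoid, 1 panel, h=1.3000): 0.28111
T(1,0) (trapezoid, 2 panels, h=0.6500): 0.56710
T(2,0) (trapezoid, 4 panels, h=0.3250): 0.63132
T(1,1) = 0.56710 + (0.56710 − 0.28111)/3 = 0.66243
T(2,1) = 0.63132 + (0.63132 − 0.56710)/3 = 0.65273
T(2,2) = 0.65273 + (0.65273 − 0.66243)/15 = 0.65208

0.652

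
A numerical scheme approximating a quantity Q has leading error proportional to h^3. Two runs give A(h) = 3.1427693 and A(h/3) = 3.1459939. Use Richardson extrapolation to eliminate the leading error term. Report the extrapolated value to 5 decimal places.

3.14612

Extrapolated value = (27·A(h/3) − A(h)) / (27 − 1)
= (27·3.1459939 − 3.1427693) / 26
= 81.7990660 / 26 = 3.1461179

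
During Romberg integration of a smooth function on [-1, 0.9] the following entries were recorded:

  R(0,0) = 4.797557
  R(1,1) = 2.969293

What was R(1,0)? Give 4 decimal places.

From R(1,1) = (4·R(1,0) − R(0,0))/3, solve for R(1,0):
4·R(1,0) = 3·2.969293 + 4.797557 = 13.705436
R(1,0) = 3.426359

3.4264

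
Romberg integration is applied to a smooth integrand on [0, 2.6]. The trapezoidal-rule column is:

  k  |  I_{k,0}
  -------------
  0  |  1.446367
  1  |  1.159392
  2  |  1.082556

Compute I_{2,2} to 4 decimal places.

1.0565

Richardson extrapolation on the trapezoidal column (denominator 4−1=3):
I_{1,1} = (4·1.159392 − 1.446367) / 3 = 1.063734
I_{2,1} = 1.082556 + (1.082556 − 1.159392)/3 = 1.056944
I_{2,2} = (16·1.056944 − 1.063734) / 15 = 1.056491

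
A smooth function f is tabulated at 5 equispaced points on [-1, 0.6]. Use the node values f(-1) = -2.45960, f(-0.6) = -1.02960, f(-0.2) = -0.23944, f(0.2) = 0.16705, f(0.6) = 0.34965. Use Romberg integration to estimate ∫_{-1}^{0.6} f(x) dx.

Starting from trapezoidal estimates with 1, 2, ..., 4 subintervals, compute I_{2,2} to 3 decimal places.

I_{0,0} (trapezoid, 1 panel, h=1.6000): -1.68796
I_{1,0} (trapezoid, 2 panels, h=0.8000): -1.03553
I_{2,0} (trapezoid, 4 panels, h=0.4000): -0.86279
I_{1,1} = -1.03553 + (-1.03553 − (-1.68796))/3 = -0.81805
I_{2,1} = -0.86279 + (-0.86279 − (-1.03553))/3 = -0.80521
I_{2,2} = -0.80521 + (-0.80521 − (-0.81805))/15 = -0.80435

-0.804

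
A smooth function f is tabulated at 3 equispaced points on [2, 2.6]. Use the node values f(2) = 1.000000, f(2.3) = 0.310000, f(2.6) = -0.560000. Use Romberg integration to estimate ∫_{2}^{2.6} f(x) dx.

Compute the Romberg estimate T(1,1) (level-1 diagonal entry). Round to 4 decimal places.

T(0,0) (trapezoid, 1 panel, h=0.6000): 0.132000
T(1,0) (trapezoid, 2 panels, h=0.3000): 0.159000
T(1,1) = 0.159000 + (0.159000 − 0.132000)/3 = 0.168000

0.1680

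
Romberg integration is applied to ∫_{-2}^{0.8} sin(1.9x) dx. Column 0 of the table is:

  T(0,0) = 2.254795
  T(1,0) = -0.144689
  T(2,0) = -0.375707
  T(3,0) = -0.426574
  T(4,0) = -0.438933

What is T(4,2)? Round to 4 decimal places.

-0.4430

Richardson extrapolation on the trapezoidal column (denominator 4−1=3):
T(3,1) = -0.426574 + (-0.426574 − (-0.375707))/3 = -0.443530
T(4,1) = (4·(-0.438933) − (-0.426574)) / 3 = -0.443053
T(4,2) = (16·(-0.443053) − (-0.443530)) / 15 = -0.443021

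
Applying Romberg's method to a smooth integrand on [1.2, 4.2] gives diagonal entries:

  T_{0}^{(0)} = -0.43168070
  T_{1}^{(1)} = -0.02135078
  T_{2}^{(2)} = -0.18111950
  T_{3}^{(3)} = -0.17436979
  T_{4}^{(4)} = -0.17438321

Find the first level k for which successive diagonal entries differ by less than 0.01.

|T_{1}^{(1)} − T_{0}^{(0)}| = 0.41032992 ≥ 0.01
|T_{2}^{(2)} − T_{1}^{(1)}| = 0.15976872 ≥ 0.01
|T_{3}^{(3)} − T_{2}^{(2)}| = 0.00674971 < 0.01

k = 3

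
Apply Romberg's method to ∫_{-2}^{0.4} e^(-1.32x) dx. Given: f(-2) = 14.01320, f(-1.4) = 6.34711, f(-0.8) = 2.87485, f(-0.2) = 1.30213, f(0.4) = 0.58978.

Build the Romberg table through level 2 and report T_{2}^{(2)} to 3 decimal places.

T_{0}^{(0)} (trapezoid, 1 panel, h=2.4000): 17.52358
T_{1}^{(0)} (trapezoid, 2 panels, h=1.2000): 12.21161
T_{2}^{(0)} (trapezoid, 4 panels, h=0.6000): 10.69535
T_{1}^{(1)} = 12.21161 + (12.21161 − 17.52358)/3 = 10.44095
T_{2}^{(1)} = 10.69535 + (10.69535 − 12.21161)/3 = 10.18993
T_{2}^{(2)} = 10.18993 + (10.18993 − 10.44095)/15 = 10.17320

10.173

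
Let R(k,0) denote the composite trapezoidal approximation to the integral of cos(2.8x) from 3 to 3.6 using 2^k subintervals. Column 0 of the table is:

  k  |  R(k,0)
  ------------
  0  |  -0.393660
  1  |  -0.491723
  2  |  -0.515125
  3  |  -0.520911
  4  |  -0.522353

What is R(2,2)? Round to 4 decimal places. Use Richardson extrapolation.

R(1,1) = (4·(-0.491723) − (-0.393660)) / 3 = -0.524411
R(2,1) = -0.515125 + (-0.515125 − (-0.491723))/3 = -0.522926
R(2,2) = (16·(-0.522926) − (-0.524411)) / 15 = -0.522827
(Column j=1 coincides with Simpson's rule on the same nodes.)

-0.5228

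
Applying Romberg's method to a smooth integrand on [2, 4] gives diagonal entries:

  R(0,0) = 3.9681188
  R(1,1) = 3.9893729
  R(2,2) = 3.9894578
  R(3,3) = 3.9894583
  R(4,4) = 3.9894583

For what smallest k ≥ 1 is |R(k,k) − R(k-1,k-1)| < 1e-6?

k = 3

|R(1,1) − R(0,0)| = 0.0212541 ≥ 1e-6
|R(2,2) − R(1,1)| = 0.0000849 ≥ 1e-6
|R(3,3) − R(2,2)| = 0.0000005 < 1e-6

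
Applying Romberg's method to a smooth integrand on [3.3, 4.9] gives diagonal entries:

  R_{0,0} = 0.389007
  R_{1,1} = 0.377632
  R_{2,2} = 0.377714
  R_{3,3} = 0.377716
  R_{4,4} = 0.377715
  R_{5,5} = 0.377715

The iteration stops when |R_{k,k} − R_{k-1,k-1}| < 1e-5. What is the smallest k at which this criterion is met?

k = 3

|R_{1,1} − R_{0,0}| = 0.011375 ≥ 1e-5
|R_{2,2} − R_{1,1}| = 0.000082 ≥ 1e-5
|R_{3,3} − R_{2,2}| = 0.000002 < 1e-5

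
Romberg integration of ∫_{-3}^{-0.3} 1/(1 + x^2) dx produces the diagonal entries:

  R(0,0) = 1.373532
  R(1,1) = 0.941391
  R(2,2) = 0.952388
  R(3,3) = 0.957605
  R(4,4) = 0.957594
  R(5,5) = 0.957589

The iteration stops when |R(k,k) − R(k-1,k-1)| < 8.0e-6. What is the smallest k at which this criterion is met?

|R(1,1) − R(0,0)| = 0.432141 ≥ 8.0e-6
|R(2,2) − R(1,1)| = 0.010997 ≥ 8.0e-6
|R(3,3) − R(2,2)| = 0.005217 ≥ 8.0e-6
|R(4,4) − R(3,3)| = 0.000011 ≥ 8.0e-6
|R(5,5) − R(4,4)| = 0.000005 < 8.0e-6

k = 5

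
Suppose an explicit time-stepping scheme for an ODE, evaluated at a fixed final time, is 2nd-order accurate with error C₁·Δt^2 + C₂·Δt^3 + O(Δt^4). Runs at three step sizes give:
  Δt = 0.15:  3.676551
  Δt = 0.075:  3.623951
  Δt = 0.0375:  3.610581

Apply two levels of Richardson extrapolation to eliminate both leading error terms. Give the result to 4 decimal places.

First eliminate the Δt^2 term (factor 2^2 = 4):
  B₁ = (4·3.623951 − 3.676551)/3 = 3.606418
  B₂ = (4·3.610581 − 3.623951)/3 = 3.606124
Then eliminate the Δt^3 term (factor 2^3 = 8):
  (8·3.606124 − 3.606418)/7 = 3.606082

3.6061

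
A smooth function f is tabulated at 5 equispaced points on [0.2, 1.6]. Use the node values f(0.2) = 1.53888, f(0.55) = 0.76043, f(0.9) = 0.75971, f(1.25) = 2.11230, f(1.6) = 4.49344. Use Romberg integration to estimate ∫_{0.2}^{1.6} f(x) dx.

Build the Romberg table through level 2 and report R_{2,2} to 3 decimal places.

R_{0,0} (trapezoid, 1 panel, h=1.4000): 4.22262
R_{1,0} (trapezoid, 2 panels, h=0.7000): 2.64311
R_{2,0} (trapezoid, 4 panels, h=0.3500): 2.32701
R_{1,1} = 2.64311 + (2.64311 − 4.22262)/3 = 2.11661
R_{2,1} = 2.32701 + (2.32701 − 2.64311)/3 = 2.22164
R_{2,2} = 2.22164 + (2.22164 − 2.11661)/15 = 2.22864

2.229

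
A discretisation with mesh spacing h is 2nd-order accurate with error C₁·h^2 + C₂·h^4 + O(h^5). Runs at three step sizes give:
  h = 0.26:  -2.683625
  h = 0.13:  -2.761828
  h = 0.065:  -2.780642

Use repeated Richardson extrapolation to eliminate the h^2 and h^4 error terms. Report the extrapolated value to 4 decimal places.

-2.7868

First eliminate the h^2 term (factor 2^2 = 4):
  B₁ = (4·(-2.761828) − (-2.683625))/3 = -2.787896
  B₂ = (4·(-2.780642) − (-2.761828))/3 = -2.786913
Then eliminate the h^4 term (factor 2^4 = 16):
  (16·(-2.786913) − (-2.787896))/15 = -2.786847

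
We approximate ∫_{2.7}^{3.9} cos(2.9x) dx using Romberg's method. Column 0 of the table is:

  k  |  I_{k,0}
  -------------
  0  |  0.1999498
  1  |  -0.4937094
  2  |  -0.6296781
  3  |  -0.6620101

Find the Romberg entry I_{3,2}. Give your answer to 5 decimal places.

Richardson extrapolation on the trapezoidal column (denominator 4−1=3):
I_{2,1} = (4·(-0.6296781) − (-0.4937094)) / 3 = -0.6750010
I_{3,1} = -0.6620101 + (-0.6620101 − (-0.6296781))/3 = -0.6727874
I_{3,2} = (16·(-0.6727874) − (-0.6750010)) / 15 = -0.6726398

-0.67264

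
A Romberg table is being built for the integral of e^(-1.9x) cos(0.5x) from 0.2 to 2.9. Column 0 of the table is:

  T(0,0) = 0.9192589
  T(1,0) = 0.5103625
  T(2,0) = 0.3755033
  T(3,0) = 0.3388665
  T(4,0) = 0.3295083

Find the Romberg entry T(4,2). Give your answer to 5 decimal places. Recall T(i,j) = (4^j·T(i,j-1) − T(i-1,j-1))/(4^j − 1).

Richardson extrapolation on the trapezoidal column (denominator 4−1=3):
T(3,1) = 0.3388665 + (0.3388665 − 0.3755033)/3 = 0.3266542
T(4,1) = (4·0.3295083 − 0.3388665) / 3 = 0.3263889
T(4,2) = (16·0.3263889 − 0.3266542) / 15 = 0.3263712

0.32637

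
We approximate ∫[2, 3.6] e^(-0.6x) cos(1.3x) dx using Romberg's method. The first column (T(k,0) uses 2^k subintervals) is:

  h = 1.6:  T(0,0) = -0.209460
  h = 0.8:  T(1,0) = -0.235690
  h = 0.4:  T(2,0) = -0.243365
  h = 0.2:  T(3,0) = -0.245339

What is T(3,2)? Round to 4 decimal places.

Richardson extrapolation on the trapezoidal column (denominator 4−1=3):
T(2,1) = -0.243365 + (-0.243365 − (-0.235690))/3 = -0.245923
T(3,1) = (4·(-0.245339) − (-0.243365)) / 3 = -0.245997
T(3,2) = -0.245997 + (-0.245997 − (-0.245923))/15 = -0.246002
(Column j=1 coincides with Simpson's rule on the same nodes.)

-0.2460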